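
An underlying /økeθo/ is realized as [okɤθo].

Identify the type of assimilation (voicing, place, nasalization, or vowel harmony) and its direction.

vowel harmony, regressive

/ø/→[o] /e/→[ɤ].
Vowels agree with the last vowel, so the harmony is regressive.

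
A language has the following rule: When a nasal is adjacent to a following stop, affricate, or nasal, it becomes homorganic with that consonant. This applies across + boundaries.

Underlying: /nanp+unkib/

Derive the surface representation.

[namp+uŋkib]

/n/ before /p/ (labial) → [m]
/n/ before /k/ (velar) → [ŋ]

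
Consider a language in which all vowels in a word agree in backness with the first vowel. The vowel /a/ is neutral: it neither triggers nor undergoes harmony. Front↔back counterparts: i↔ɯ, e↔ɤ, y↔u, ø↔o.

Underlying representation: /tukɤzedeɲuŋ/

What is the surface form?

[tukɤzɤdɤɲuŋ]

/e/ harmonizes with /u/ ([+back]) → [ɤ]
/e/ harmonizes with /u/ ([+back]) → [ɤ]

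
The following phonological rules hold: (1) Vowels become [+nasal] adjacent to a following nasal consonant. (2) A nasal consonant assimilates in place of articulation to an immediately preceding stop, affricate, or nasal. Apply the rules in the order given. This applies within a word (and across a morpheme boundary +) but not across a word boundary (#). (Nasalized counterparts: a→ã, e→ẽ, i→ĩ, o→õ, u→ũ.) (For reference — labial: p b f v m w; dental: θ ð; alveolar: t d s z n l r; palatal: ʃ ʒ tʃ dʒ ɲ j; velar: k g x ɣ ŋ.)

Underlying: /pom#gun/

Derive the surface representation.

Rule 1: /o/ before nasal /m/ → [õ]
Rule 1: /u/ before nasal /n/ → [ũ]
After rule 1: põm#gũn
Rule 2: no segment meets the rule's conditions; no change.

[põm#gũn]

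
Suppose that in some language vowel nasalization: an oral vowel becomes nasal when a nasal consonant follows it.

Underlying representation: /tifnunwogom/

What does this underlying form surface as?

[tifnũnwogõm]

/u/ before nasal /n/ → [ũ]
/o/ before nasal /m/ → [õ]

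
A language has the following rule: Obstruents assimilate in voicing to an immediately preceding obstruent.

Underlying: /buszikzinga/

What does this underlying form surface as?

/z/ after /s/ (voiceless) → [s]
/z/ after /k/ (voiceless) → [s]

[bussiksinga]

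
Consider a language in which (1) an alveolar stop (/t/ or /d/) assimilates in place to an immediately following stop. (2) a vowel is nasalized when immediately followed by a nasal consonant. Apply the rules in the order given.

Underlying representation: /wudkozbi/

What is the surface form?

Rule 1: /d/ before /k/ (velar) → [g]
After rule 1: wugkozbi
Rule 2: no segment meets the rule's conditions; no change.

[wugkozbi]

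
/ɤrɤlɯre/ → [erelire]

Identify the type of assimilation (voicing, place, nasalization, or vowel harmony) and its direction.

vowel harmony, regressive

/ɤ/→[e] /ɤ/→[e] /ɯ/→[i].
Vowels agree with the last vowel, so the harmony is regressive.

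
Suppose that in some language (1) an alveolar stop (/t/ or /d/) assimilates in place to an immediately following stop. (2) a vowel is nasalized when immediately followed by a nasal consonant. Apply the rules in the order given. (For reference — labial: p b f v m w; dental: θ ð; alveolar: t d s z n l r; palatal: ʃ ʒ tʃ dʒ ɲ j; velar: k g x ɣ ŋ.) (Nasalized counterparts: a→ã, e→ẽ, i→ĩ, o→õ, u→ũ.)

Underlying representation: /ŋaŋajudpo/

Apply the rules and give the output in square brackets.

Rule 1: /d/ before /p/ (labial) → [b]
After rule 1: ŋaŋajubpo
Rule 2: /a/ before nasal /ŋ/ → [ã]

[ŋãŋajubpo]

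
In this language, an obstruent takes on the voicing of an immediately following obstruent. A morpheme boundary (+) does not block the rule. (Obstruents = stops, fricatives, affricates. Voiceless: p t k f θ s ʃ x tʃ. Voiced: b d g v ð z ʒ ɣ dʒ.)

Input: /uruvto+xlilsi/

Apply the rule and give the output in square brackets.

[urufto+xlilsi]

/v/ before /t/ (voiceless) → [f]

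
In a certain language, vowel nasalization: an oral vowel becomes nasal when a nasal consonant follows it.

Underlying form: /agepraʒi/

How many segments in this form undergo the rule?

No segment meets the rule's conditions.

0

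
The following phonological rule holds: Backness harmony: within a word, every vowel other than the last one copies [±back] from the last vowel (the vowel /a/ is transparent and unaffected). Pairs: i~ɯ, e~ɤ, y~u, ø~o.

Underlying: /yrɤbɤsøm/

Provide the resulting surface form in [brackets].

[yrebesøm]

/ɤ/ harmonizes with /ø/ ([-back]) → [e]
/ɤ/ harmonizes with /ø/ ([-back]) → [e]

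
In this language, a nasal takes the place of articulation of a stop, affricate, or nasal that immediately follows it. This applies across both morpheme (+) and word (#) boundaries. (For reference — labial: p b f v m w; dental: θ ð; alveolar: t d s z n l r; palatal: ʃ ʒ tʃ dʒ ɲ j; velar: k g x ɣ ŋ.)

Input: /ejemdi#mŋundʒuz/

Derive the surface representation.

[ejendi#ŋŋuɲdʒuz]

/m/ before /d/ (alveolar) → [n]
/m/ before /ŋ/ (velar) → [ŋ]
/n/ before /dʒ/ (palatal) → [ɲ]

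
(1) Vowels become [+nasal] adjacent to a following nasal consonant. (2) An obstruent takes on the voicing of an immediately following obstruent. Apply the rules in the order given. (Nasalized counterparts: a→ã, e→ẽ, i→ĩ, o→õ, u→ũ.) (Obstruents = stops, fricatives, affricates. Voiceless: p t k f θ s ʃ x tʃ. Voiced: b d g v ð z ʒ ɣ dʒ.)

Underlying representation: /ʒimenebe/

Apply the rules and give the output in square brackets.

[ʒĩmẽnebe]

Rule 1: /i/ before nasal /m/ → [ĩ]
Rule 1: /e/ before nasal /n/ → [ẽ]
After rule 1: ʒĩmẽnebe
Rule 2: no segment meets the rule's conditions; no change.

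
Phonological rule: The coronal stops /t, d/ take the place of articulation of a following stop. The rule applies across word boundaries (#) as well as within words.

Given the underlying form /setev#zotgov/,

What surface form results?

/t/ before /g/ (velar) → [k]

[setev#zokgov]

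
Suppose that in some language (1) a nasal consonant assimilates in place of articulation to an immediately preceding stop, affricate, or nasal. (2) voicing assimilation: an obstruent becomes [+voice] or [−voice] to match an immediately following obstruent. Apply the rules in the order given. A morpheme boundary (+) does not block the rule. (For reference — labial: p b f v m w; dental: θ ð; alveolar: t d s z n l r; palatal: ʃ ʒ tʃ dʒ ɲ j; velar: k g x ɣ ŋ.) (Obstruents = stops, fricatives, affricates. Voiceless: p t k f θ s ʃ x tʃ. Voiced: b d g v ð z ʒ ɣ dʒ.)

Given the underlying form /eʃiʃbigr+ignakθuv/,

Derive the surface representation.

[eʃiʒbigr+igŋakθuv]

Rule 1: /n/ after /g/ (velar) → [ŋ]
After rule 1: eʃiʃbigr+igŋakθuv
Rule 2: /ʃ/ before /b/ (voiced) → [ʒ]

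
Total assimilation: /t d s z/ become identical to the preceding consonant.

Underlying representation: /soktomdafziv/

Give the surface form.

[sokkommaffiv]

/t/ after /k/ → [k] (total assimilation)
/d/ after /m/ → [m] (total assimilation)
/z/ after /f/ → [f] (total assimilation)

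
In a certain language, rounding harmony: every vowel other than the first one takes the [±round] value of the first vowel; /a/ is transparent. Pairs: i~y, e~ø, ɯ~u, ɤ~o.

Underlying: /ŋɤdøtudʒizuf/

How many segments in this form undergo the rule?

/ø/ harmonizes with /ɤ/ ([-round]) → [e]
/u/ harmonizes with /ɤ/ ([-round]) → [ɯ]
/u/ harmonizes with /ɤ/ ([-round]) → [ɯ]
3 segments change.

3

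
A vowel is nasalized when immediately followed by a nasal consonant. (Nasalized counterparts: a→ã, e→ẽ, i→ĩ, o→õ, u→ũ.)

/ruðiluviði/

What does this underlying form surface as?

[ruðiluviði]

no segment meets the rule's conditions; no change.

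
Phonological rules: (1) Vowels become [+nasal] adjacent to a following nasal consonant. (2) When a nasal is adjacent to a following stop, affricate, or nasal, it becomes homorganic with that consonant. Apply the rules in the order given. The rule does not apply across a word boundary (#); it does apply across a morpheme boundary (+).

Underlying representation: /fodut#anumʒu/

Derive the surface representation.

Rule 1: /a/ before nasal /n/ → [ã]
Rule 1: /u/ before nasal /m/ → [ũ]
After rule 1: fodut#ãnũmʒu
Rule 2: no segment meets the rule's conditions; no change.

[fodut#ãnũmʒu]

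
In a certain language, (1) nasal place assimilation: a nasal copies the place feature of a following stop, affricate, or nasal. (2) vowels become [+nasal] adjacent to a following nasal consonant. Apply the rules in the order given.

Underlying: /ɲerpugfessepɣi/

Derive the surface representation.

[ɲerpugfessepɣi]

Rule 1: no segment meets the rule's conditions; no change.
After rule 1: ɲerpugfessepɣi
Rule 2: no segment meets the rule's conditions; no change.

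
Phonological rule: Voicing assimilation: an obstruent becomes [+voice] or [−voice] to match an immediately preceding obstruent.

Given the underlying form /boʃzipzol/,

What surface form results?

/z/ after /ʃ/ (voiceless) → [s]
/z/ after /p/ (voiceless) → [s]

[boʃsipsol]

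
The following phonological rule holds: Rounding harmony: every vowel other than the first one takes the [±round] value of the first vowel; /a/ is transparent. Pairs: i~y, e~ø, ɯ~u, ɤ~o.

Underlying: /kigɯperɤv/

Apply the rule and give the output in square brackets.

no segment meets the rule's conditions; no change.

[kigɯperɤv]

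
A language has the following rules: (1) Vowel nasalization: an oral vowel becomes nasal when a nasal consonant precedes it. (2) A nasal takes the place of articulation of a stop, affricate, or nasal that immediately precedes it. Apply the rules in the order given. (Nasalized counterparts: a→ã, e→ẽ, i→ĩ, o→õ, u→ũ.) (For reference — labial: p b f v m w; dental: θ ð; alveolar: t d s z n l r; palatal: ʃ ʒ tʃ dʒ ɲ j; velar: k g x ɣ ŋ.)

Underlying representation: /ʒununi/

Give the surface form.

Rule 1: /u/ after nasal /n/ → [ũ]
Rule 1: /i/ after nasal /n/ → [ĩ]
After rule 1: ʒunũnĩ
Rule 2: no segment meets the rule's conditions; no change.

[ʒunũnĩ]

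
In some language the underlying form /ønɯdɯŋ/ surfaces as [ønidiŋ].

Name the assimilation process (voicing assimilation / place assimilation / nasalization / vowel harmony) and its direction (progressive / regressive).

/ɯ/→[i] /ɯ/→[i].
Vowels agree with the first vowel, so the harmony is progressive.

vowel harmony, progressive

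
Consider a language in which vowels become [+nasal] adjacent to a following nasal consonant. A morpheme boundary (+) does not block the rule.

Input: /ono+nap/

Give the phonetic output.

/o/ before nasal /n/ → [õ]
/o/ before nasal /n/ → [õ]

[õnõ+nap]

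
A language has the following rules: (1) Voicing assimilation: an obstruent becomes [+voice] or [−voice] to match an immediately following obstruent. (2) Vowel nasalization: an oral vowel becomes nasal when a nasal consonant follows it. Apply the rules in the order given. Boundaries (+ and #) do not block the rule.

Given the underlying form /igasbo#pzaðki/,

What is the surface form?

[igazbo#bzaθki]

Rule 1: /s/ before /b/ (voiced) → [z]
Rule 1: /p/ before /z/ (voiced) → [b]
Rule 1: /ð/ before /k/ (voiceless) → [θ]
After rule 1: igazbo#bzaθki
Rule 2: no segment meets the rule's conditions; no change.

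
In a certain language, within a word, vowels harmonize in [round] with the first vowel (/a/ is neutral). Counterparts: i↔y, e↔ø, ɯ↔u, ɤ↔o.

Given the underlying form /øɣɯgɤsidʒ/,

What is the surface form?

[øɣugosydʒ]

/ɯ/ harmonizes with /ø/ ([+round]) → [u]
/ɤ/ harmonizes with /ø/ ([+round]) → [o]
/i/ harmonizes with /ø/ ([+round]) → [y]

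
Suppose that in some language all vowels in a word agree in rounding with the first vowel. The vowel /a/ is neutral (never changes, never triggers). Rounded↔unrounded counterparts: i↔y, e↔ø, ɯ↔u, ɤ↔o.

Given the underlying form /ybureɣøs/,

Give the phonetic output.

/e/ harmonizes with /y/ ([+round]) → [ø]

[yburøɣøs]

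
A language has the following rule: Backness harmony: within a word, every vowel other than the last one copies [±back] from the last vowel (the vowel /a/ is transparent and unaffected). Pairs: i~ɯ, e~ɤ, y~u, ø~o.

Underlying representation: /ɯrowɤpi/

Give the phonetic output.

[irøwepi]

/ɯ/ harmonizes with /i/ ([-back]) → [i]
/o/ harmonizes with /i/ ([-back]) → [ø]
/ɤ/ harmonizes with /i/ ([-back]) → [e]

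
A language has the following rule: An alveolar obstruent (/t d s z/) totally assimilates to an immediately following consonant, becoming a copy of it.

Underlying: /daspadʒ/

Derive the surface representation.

/s/ before /p/ → [p] (total assimilation)

[dappadʒ]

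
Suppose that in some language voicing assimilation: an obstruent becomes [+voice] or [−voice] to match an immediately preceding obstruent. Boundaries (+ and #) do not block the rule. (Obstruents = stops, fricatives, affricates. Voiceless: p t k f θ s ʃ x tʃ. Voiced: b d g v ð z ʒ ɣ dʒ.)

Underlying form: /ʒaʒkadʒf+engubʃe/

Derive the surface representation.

[ʒaʒgadʒv+engubʒe]

/k/ after /ʒ/ (voiced) → [g]
/f/ after /dʒ/ (voiced) → [v]
/ʃ/ after /b/ (voiced) → [ʒ]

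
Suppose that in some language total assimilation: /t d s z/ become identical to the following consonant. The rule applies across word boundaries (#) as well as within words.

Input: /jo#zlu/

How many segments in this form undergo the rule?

/z/ before /l/ → [l] (total assimilation)
1 segment changes.

1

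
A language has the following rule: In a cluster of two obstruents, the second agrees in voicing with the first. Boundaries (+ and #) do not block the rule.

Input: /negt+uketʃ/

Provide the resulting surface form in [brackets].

/t/ after /g/ (voiced) → [d]

[negd+uketʃ]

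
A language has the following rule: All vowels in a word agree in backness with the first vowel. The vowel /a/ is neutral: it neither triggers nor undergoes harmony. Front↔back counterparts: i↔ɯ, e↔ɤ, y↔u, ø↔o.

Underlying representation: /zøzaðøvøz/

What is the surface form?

no segment meets the rule's conditions; no change.

[zøzaðøvøz]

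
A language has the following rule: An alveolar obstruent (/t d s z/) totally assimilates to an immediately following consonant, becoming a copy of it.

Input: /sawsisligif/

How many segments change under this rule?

1

/s/ before /l/ → [l] (total assimilation)
1 segment changes.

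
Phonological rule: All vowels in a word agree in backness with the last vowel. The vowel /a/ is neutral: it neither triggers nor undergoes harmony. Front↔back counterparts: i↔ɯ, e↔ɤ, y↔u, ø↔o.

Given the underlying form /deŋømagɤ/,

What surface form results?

[dɤŋomagɤ]

/e/ harmonizes with /ɤ/ ([+back]) → [ɤ]
/ø/ harmonizes with /ɤ/ ([+back]) → [o]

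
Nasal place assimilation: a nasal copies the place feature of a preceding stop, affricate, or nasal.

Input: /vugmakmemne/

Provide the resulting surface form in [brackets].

/m/ after /g/ (velar) → [ŋ]
/m/ after /k/ (velar) → [ŋ]
/n/ after /m/ (labial) → [m]

[vugŋakŋemme]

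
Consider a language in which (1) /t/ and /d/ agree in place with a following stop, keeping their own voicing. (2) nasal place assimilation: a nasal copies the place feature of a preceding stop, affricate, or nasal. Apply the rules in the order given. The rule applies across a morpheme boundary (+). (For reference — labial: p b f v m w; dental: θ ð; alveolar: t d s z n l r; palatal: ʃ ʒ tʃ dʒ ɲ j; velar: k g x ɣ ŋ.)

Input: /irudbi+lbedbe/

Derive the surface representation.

[irubbi+lbebbe]

Rule 1: /d/ before /b/ (labial) → [b]
Rule 1: /d/ before /b/ (labial) → [b]
After rule 1: irubbi+lbebbe
Rule 2: no segment meets the rule's conditions; no change.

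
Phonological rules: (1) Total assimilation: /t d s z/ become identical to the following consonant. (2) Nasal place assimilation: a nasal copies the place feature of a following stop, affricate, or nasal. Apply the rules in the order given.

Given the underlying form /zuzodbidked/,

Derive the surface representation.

[zuzobbikked]

Rule 1: /d/ before /b/ → [b] (total assimilation)
Rule 1: /d/ before /k/ → [k] (total assimilation)
After rule 1: zuzobbikked
Rule 2: no segment meets the rule's conditions; no change.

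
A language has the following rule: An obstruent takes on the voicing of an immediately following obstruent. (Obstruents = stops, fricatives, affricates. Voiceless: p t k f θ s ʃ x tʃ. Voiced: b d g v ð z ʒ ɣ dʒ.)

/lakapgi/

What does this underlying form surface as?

[lakabgi]

/p/ before /g/ (voiced) → [b]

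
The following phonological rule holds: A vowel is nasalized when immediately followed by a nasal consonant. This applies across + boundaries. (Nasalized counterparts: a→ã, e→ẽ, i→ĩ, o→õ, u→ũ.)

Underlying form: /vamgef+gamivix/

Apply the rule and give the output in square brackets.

[vãmgef+gãmivix]

/a/ before nasal /m/ → [ã]
/a/ before nasal /m/ → [ã]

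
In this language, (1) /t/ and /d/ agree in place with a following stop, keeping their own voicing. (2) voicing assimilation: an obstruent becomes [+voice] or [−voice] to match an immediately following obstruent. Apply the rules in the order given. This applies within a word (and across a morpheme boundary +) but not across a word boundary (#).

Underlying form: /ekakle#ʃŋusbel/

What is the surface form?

[ekakle#ʃŋuzbel]

Rule 1: no segment meets the rule's conditions; no change.
After rule 1: ekakle#ʃŋusbel
Rule 2: /s/ before /b/ (voiced) → [z]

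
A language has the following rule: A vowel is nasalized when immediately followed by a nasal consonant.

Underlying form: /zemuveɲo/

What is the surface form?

/e/ before nasal /m/ → [ẽ]
/e/ before nasal /ɲ/ → [ẽ]

[zẽmuvẽɲo]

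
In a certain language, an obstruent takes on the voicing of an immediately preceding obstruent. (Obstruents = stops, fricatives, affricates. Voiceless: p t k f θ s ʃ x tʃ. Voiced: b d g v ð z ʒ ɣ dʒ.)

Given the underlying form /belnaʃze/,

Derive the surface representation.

/z/ after /ʃ/ (voiceless) → [s]

[belnaʃse]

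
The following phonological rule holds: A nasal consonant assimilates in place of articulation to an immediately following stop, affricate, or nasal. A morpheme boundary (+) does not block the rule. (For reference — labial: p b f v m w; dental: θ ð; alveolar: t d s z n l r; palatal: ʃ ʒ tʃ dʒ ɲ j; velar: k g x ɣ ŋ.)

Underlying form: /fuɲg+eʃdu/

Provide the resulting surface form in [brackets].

/ɲ/ before /g/ (velar) → [ŋ]

[fuŋg+eʃdu]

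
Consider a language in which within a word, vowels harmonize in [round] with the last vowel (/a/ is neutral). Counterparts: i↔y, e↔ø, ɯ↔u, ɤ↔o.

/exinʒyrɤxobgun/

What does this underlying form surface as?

[øxynʒyroxobgun]

/e/ harmonizes with /u/ ([+round]) → [ø]
/i/ harmonizes with /u/ ([+round]) → [y]
/ɤ/ harmonizes with /u/ ([+round]) → [o]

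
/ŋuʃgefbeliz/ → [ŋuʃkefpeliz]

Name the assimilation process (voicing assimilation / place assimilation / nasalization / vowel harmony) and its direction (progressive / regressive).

/g/→[k] /b/→[p].
Each target copies a feature from the preceding segment, so the direction is progressive.

voicing assimilation, progressive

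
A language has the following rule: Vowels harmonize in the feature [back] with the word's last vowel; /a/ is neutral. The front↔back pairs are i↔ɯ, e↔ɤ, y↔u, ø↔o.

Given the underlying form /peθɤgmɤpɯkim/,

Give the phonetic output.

[peθegmepikim]

/ɤ/ harmonizes with /i/ ([-back]) → [e]
/ɤ/ harmonizes with /i/ ([-back]) → [e]
/ɯ/ harmonizes with /i/ ([-back]) → [i]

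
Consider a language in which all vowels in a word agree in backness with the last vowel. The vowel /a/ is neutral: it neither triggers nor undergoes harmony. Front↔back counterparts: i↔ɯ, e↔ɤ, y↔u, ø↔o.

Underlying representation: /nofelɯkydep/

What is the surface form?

[nøfelikydep]

/o/ harmonizes with /e/ ([-back]) → [ø]
/ɯ/ harmonizes with /e/ ([-back]) → [i]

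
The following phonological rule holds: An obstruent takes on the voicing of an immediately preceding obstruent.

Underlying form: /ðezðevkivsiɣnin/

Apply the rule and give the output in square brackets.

/k/ after /v/ (voiced) → [g]
/s/ after /v/ (voiced) → [z]

[ðezðevgivziɣnin]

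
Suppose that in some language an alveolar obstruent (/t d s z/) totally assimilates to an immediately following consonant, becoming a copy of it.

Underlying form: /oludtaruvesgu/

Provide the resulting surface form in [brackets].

/d/ before /t/ → [t] (total assimilation)
/s/ before /g/ → [g] (total assimilation)

[oluttaruveggu]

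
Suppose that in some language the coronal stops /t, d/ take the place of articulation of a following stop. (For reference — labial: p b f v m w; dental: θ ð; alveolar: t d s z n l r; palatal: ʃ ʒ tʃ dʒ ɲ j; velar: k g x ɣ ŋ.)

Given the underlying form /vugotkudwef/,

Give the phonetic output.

/t/ before /k/ (velar) → [k]

[vugokkudwef]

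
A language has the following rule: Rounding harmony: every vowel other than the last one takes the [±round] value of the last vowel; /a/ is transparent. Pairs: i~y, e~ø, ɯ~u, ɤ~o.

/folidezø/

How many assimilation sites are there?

/i/ harmonizes with /ø/ ([+round]) → [y]
/e/ harmonizes with /ø/ ([+round]) → [ø]
2 segments change.

2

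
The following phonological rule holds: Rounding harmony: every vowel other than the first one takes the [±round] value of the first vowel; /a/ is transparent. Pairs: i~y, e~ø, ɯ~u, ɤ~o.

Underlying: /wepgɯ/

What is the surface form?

[wepgɯ]

no segment meets the rule's conditions; no change.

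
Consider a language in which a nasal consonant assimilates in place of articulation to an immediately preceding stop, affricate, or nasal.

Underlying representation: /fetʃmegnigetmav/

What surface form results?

[fetʃɲegŋigetnav]

/m/ after /tʃ/ (palatal) → [ɲ]
/n/ after /g/ (velar) → [ŋ]
/m/ after /t/ (alveolar) → [n]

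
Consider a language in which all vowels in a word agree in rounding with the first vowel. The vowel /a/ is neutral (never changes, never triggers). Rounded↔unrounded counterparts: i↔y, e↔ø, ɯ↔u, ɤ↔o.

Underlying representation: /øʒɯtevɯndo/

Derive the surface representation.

/ɯ/ harmonizes with /ø/ ([+round]) → [u]
/e/ harmonizes with /ø/ ([+round]) → [ø]
/ɯ/ harmonizes with /ø/ ([+round]) → [u]

[øʒutøvundo]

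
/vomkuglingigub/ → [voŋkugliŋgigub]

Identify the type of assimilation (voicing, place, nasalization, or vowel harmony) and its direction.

/m/→[ŋ] /n/→[ŋ].
Each target copies a feature from the following segment, so the direction is regressive.

place assimilation, regressive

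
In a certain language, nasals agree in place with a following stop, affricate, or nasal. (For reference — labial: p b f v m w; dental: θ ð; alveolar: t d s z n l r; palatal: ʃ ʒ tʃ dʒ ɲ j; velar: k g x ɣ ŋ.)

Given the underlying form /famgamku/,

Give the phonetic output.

[faŋgaŋku]

/m/ before /g/ (velar) → [ŋ]
/m/ before /k/ (velar) → [ŋ]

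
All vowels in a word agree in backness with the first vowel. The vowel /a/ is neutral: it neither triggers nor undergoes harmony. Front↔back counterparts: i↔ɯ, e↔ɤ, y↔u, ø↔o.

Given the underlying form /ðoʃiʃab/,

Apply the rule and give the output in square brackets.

[ðoʃɯʃab]

/i/ harmonizes with /o/ ([+back]) → [ɯ]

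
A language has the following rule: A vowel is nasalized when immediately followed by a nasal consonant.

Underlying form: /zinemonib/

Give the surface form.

[zĩnẽmõnib]

/i/ before nasal /n/ → [ĩ]
/e/ before nasal /m/ → [ẽ]
/o/ before nasal /n/ → [õ]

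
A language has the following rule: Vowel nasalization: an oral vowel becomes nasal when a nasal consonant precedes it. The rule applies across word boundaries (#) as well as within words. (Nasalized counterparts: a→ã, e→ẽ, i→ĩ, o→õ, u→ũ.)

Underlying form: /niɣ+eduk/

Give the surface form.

/i/ after nasal /n/ → [ĩ]

[nĩɣ+eduk]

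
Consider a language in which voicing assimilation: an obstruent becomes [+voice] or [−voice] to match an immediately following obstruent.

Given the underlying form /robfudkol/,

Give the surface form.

/b/ before /f/ (voiceless) → [p]
/d/ before /k/ (voiceless) → [t]

[ropfutkol]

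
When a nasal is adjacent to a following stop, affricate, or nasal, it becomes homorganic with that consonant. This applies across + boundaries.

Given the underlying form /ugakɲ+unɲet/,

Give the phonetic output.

/n/ before /ɲ/ (palatal) → [ɲ]

[ugakɲ+uɲɲet]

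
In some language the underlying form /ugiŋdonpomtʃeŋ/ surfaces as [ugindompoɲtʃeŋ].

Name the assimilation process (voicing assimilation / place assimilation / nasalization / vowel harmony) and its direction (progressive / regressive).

place assimilation, regressive

/ŋ/→[n] /n/→[m] /m/→[ɲ].
Each target copies a feature from the following segment, so the direction is regressive.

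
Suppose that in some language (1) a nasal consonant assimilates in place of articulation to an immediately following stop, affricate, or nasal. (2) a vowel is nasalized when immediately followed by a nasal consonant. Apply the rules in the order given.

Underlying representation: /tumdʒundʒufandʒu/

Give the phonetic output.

[tũɲdʒũɲdʒufãɲdʒu]

Rule 1: /m/ before /dʒ/ (palatal) → [ɲ]
Rule 1: /n/ before /dʒ/ (palatal) → [ɲ]
Rule 1: /n/ before /dʒ/ (palatal) → [ɲ]
After rule 1: tuɲdʒuɲdʒufaɲdʒu
Rule 2: /u/ before nasal /ɲ/ → [ũ]
Rule 2: /u/ before nasal /ɲ/ → [ũ]
Rule 2: /a/ before nasal /ɲ/ → [ã]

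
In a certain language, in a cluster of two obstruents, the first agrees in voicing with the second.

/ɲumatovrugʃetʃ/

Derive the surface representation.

[ɲumatovrukʃetʃ]

/g/ before /ʃ/ (voiceless) → [k]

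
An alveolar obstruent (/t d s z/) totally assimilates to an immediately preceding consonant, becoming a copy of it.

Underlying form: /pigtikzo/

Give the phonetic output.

/t/ after /g/ → [g] (total assimilation)
/z/ after /k/ → [k] (total assimilation)

[piggikko]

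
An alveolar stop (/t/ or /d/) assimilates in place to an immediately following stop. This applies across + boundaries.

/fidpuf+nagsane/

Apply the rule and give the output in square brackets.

/d/ before /p/ (labial) → [b]

[fibpuf+nagsane]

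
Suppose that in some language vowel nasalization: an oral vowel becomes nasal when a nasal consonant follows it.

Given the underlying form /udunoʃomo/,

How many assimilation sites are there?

2

/u/ before nasal /n/ → [ũ]
/o/ before nasal /m/ → [õ]
2 segments change.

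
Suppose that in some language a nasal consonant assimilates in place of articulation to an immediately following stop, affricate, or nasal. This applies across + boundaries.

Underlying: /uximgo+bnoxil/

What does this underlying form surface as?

[uxiŋgo+bnoxil]

/m/ before /g/ (velar) → [ŋ]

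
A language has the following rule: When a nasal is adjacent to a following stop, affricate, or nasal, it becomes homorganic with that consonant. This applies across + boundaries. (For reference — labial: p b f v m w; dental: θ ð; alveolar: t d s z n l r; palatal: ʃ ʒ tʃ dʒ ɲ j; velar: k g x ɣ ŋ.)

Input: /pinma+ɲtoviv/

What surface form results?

[pimma+ntoviv]

/n/ before /m/ (labial) → [m]
/ɲ/ before /t/ (alveolar) → [n]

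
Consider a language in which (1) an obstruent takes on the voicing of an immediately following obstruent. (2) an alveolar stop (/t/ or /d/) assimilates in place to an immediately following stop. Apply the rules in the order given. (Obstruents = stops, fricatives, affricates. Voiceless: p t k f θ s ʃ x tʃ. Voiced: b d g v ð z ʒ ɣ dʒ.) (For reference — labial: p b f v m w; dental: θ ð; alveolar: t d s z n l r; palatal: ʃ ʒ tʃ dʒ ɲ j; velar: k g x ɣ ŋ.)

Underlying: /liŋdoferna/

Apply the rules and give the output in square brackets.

Rule 1: no segment meets the rule's conditions; no change.
After rule 1: liŋdoferna
Rule 2: no segment meets the rule's conditions; no change.

[liŋdoferna]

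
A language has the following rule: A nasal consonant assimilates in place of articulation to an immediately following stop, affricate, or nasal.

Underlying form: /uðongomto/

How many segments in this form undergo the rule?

2

/n/ before /g/ (velar) → [ŋ]
/m/ before /t/ (alveolar) → [n]
2 segments change.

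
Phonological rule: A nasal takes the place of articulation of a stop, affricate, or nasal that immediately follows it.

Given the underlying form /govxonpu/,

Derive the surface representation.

/n/ before /p/ (labial) → [m]

[govxompu]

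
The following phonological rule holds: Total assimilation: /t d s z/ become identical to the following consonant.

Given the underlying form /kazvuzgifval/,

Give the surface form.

[kavvuggifval]

/z/ before /v/ → [v] (total assimilation)
/z/ before /g/ → [g] (total assimilation)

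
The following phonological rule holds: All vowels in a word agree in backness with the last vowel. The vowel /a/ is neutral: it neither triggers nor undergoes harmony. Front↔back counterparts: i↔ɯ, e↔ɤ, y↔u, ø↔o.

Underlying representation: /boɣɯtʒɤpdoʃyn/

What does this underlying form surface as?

/o/ harmonizes with /y/ ([-back]) → [ø]
/ɯ/ harmonizes with /y/ ([-back]) → [i]
/ɤ/ harmonizes with /y/ ([-back]) → [e]
/o/ harmonizes with /y/ ([-back]) → [ø]

[bøɣitʒepdøʃyn]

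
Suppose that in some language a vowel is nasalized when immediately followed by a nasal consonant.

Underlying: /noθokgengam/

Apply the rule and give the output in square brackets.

[noθokgẽngãm]

/e/ before nasal /n/ → [ẽ]
/a/ before nasal /m/ → [ã]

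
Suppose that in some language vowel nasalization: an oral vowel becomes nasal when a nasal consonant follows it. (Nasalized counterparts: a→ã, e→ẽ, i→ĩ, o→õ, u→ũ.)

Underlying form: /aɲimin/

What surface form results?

[ãɲĩmĩn]

/a/ before nasal /ɲ/ → [ã]
/i/ before nasal /m/ → [ĩ]
/i/ before nasal /n/ → [ĩ]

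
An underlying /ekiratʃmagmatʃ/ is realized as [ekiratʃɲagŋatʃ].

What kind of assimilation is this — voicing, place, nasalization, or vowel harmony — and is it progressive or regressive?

place assimilation, progressive

/m/→[ɲ] /m/→[ŋ].
Each target copies a feature from the preceding segment, so the direction is progressive.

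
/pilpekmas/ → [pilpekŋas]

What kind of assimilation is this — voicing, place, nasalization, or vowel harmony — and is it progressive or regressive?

/m/→[ŋ].
Each target copies a feature from the preceding segment, so the direction is progressive.

place assimilation, progressive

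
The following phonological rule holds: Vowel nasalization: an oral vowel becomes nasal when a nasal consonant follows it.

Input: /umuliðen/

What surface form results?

[ũmuliðẽn]

/u/ before nasal /m/ → [ũ]
/e/ before nasal /n/ → [ẽ]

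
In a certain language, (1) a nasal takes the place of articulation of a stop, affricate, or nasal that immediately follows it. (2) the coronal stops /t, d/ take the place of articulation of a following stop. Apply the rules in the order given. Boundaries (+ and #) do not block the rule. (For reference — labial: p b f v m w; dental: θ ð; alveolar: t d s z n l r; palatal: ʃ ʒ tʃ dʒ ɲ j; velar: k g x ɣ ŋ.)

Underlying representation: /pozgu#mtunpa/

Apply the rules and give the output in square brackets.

[pozgu#ntumpa]

Rule 1: /m/ before /t/ (alveolar) → [n]
Rule 1: /n/ before /p/ (labial) → [m]
After rule 1: pozgu#ntumpa
Rule 2: no segment meets the rule's conditions; no change.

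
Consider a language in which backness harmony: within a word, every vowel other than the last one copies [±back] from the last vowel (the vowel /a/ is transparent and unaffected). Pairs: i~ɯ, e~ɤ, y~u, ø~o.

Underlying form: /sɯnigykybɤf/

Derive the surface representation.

[sɯnɯgukubɤf]

/i/ harmonizes with /ɤ/ ([+back]) → [ɯ]
/y/ harmonizes with /ɤ/ ([+back]) → [u]
/y/ harmonizes with /ɤ/ ([+back]) → [u]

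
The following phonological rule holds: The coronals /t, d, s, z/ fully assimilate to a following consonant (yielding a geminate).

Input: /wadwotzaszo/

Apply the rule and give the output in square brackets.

[wawwozzazzo]

/d/ before /w/ → [w] (total assimilation)
/t/ before /z/ → [z] (total assimilation)
/s/ before /z/ → [z] (total assimilation)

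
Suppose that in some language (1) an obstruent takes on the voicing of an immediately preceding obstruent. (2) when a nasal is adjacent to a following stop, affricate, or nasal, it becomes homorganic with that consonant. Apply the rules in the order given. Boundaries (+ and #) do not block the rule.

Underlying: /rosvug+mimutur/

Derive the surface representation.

Rule 1: /v/ after /s/ (voiceless) → [f]
After rule 1: rosfug+mimutur
Rule 2: no segment meets the rule's conditions; no change.

[rosfug+mimutur]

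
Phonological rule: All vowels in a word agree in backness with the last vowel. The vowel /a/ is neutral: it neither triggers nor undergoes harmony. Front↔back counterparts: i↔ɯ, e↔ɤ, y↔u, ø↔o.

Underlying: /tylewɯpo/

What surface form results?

/y/ harmonizes with /o/ ([+back]) → [u]
/e/ harmonizes with /o/ ([+back]) → [ɤ]

[tulɤwɯpo]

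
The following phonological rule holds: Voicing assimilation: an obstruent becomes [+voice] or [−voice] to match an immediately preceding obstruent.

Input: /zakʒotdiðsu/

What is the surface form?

/ʒ/ after /k/ (voiceless) → [ʃ]
/d/ after /t/ (voiceless) → [t]
/s/ after /ð/ (voiced) → [z]

[zakʃottiðzu]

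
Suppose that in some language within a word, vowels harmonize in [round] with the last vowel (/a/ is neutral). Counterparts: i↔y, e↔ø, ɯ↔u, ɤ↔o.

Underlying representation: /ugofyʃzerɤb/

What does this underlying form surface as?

/u/ harmonizes with /ɤ/ ([-round]) → [ɯ]
/o/ harmonizes with /ɤ/ ([-round]) → [ɤ]
/y/ harmonizes with /ɤ/ ([-round]) → [i]

[ɯgɤfiʃzerɤb]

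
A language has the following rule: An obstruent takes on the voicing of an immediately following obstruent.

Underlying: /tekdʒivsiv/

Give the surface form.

/k/ before /dʒ/ (voiced) → [g]
/v/ before /s/ (voiceless) → [f]

[tegdʒifsiv]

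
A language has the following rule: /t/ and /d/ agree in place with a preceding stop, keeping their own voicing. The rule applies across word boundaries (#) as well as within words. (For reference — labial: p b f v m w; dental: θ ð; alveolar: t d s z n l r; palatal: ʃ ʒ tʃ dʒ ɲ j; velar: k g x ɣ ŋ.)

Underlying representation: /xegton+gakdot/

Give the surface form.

[xegkon+gakgot]

/t/ after /g/ (velar) → [k]
/d/ after /k/ (velar) → [g]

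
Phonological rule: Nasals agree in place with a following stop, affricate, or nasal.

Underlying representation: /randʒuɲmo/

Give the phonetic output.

[raɲdʒummo]

/n/ before /dʒ/ (palatal) → [ɲ]
/ɲ/ before /m/ (labial) → [m]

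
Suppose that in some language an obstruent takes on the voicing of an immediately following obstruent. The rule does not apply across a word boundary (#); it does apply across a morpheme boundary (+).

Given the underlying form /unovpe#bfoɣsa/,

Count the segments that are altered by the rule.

/v/ before /p/ (voiceless) → [f]
/b/ before /f/ (voiceless) → [p]
/ɣ/ before /s/ (voiceless) → [x]
3 segments change.

3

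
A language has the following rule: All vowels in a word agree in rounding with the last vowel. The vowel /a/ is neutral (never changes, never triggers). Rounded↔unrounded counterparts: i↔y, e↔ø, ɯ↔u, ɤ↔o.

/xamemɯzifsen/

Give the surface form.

no segment meets the rule's conditions; no change.

[xamemɯzifsen]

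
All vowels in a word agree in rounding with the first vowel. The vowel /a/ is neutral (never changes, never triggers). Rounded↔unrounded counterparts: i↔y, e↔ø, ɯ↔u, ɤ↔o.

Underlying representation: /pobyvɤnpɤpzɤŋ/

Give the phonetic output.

[pobyvonpopzoŋ]

/ɤ/ harmonizes with /o/ ([+round]) → [o]
/ɤ/ harmonizes with /o/ ([+round]) → [o]
/ɤ/ harmonizes with /o/ ([+round]) → [o]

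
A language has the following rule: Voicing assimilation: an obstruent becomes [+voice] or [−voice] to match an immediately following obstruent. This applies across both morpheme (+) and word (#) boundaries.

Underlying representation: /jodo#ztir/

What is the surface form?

/z/ before /t/ (voiceless) → [s]

[jodo#stir]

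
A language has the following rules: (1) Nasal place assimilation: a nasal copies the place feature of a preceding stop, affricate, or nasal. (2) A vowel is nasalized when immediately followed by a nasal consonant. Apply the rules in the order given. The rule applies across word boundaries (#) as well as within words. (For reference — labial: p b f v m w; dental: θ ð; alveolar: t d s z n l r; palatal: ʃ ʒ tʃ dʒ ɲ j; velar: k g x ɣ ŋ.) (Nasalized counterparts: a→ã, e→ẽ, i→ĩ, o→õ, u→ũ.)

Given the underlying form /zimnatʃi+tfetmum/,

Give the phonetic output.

[zĩmmatʃi+tfetnũm]

Rule 1: /n/ after /m/ (labial) → [m]
Rule 1: /m/ after /t/ (alveolar) → [n]
After rule 1: zimmatʃi+tfetnum
Rule 2: /i/ before nasal /m/ → [ĩ]
Rule 2: /u/ before nasal /m/ → [ũ]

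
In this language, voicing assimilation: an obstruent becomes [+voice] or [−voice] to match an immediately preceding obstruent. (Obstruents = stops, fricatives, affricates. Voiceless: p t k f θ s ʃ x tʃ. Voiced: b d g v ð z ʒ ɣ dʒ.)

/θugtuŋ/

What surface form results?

[θugduŋ]

/t/ after /g/ (voiced) → [d]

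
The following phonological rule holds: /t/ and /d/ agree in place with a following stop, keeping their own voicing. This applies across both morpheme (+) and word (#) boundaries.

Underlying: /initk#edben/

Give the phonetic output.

[inikk#ebben]

/t/ before /k/ (velar) → [k]
/d/ before /b/ (labial) → [b]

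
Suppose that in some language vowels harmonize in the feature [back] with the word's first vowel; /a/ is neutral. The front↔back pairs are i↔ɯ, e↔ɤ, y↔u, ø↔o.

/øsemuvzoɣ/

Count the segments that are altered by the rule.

/u/ harmonizes with /ø/ ([-back]) → [y]
/o/ harmonizes with /ø/ ([-back]) → [ø]
2 segments change.

2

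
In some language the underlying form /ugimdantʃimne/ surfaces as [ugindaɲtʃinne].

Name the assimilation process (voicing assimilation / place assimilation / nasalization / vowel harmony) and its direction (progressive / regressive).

place assimilation, regressive

/m/→[n] /n/→[ɲ] /m/→[n].
Each target copies a feature from the following segment, so the direction is regressive.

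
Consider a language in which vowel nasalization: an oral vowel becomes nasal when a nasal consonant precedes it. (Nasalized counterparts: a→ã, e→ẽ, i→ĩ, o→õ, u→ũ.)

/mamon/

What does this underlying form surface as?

/a/ after nasal /m/ → [ã]
/o/ after nasal /m/ → [õ]

[mãmõn]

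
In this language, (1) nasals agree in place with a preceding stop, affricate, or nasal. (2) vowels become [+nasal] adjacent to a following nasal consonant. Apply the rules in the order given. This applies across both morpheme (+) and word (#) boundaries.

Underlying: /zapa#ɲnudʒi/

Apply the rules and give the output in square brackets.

[zapã#ɲɲudʒi]

Rule 1: /n/ after /ɲ/ (palatal) → [ɲ]
After rule 1: zapa#ɲɲudʒi
Rule 2: /a/ before nasal /ɲ/ → [ã]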